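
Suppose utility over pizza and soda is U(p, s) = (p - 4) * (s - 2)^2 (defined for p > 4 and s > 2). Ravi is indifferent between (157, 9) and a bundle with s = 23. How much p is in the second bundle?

U(157, 9) = 7497.
Set U(p, 23) = 7497 and solve.
With s = 23: (23 − 2)^2 = 441, so (p − 4) = 7497/441 = 17.
So p = 4 + 17 = 21.
Check: U(21, 23) = 7497.

p = 21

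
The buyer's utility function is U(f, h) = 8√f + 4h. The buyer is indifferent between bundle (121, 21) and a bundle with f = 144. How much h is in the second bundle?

h = 19

U(121, 21) = 172.
Set U(144, h) = 172 and solve.
With f = 144: √144 = 12, so 4h = 172 − 8·12 = 76 and h = 19.
Check: U(144, 19) = 172.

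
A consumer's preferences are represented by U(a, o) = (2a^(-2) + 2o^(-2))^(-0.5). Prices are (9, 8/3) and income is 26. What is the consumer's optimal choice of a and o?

a* = 2, o* = 3

For CES with ρ = -2, MRS = (o/a)^3.
Tangency: set MRS = p_a/p_o = 9/(8/3) = 3.375.
So (o/a)^3 = 3.375; taking the cube root, o/a = 1.5, i.e. o = 1.5·a.
Substitute into the budget 9·a + (8/3)·o = 26: 13·a = 26, so a* = 2 and o* = 1.5·2 = 3.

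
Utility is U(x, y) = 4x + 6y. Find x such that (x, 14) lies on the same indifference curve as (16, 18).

x = 22

U(16, 18) = 172.
Set U(x, 14) = 172 and solve.
4x + 6·14 = 172 ⇒ 4x = 88 ⇒ x = 22.
Check: U(22, 14) = 172.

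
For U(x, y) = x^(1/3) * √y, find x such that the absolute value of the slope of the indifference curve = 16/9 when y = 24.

MU_x = 1/3·x^(-2/3)·√y and MU_y = 0.5·x^(1/3)·y^(-0.5).
MRS = MU_x/MU_y = (2/3)·y/x.
Substitute y = 24: MRS = 16/x. Setting 16/x = 16/9 gives x = 16/(16/9) = 9.

x = 9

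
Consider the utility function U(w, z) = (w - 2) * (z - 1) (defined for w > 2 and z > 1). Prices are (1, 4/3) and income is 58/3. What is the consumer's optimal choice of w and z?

w* = 10, z* = 7

MU_w = (z−1), MU_z = (w−2).
MRS = (z−1)/(w−2).
Tangency: set MRS = p_w/p_z = 1/(4/3) = 0.75.
So (z − 1)/(w − 2) = 0.75, i.e. (z − 1) = 0.75·(w − 2).
Rewrite the budget in excess-of-subsistence terms: 1·(w − 2) + (4/3)·(z − 1) = 58/3 − 1·2 − (4/3)·1 = 16.
Substituting, 2·(w − 2) = 16, so w − 2 = 8 and w* = 10.
Then z − 1 = 0.75·8 = 6, so z* = 7.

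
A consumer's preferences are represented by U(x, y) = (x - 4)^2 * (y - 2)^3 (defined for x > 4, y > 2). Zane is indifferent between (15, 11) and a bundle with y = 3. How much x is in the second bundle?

x = 301

U(15, 11) = 88209.
Set U(x, 3) = 88209 and solve.
With y = 3: (3 − 2)^3 = 1, so (x − 4)^2 = 88209/1 = 88209.
Taking the square root (with x > 4): x − 4 = 297, so x = 301.
Check: U(301, 3) = 88209.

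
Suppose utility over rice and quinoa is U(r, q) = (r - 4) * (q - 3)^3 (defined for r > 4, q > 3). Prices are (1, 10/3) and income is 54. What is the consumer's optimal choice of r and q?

r* = 14, q* = 12

MU_r = (q−3)^3, MU_q = 3·(r−4)·(q−3)^2.
MRS = (1/3)·(q−3)/(r−4).
Tangency: set MRS = p_r/p_q = 1/(10/3) = 0.3.
So (1/3)·(q − 3)/(r − 4) = 0.3, i.e. (q − 3) = 0.9·(r − 4).
Rewrite the budget in excess-of-subsistence terms: 1·(r − 4) + (10/3)·(q − 3) = 54 − 1·4 − (10/3)·3 = 40.
Substituting, 4·(r − 4) = 40, so r − 4 = 10 and r* = 14.
Then q − 3 = 0.9·10 = 9, so q* = 12.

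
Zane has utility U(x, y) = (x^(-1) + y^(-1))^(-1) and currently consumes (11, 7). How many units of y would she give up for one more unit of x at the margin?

For CES with ρ = -1, MRS = (y/x)^2.
At (11, 7): MRS = 49/121.
That is, one extra unit of x is worth 49/121 units of y at the margin.

MRS = 49/121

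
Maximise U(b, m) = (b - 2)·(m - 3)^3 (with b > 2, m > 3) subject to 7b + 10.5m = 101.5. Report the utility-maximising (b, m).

MU_b = (m−3)^3, MU_m = 3·(b−2)·(m−3)^2.
MRS = (1/3)·(m−3)/(b−2).
Tangency: set MRS = p_b/p_m = 7/10.5 = 2/3.
So (1/3)·(m − 3)/(b − 2) = 2/3, i.e. (m − 3) = 2·(b − 2).
Rewrite the budget in excess-of-subsistence terms: 7·(b − 2) + 10.5·(m − 3) = 101.5 − 7·2 − 10.5·3 = 56.
Substituting, 28·(b − 2) = 56, so b − 2 = 2 and b* = 4.
Then m − 3 = 2·2 = 4, so m* = 7.

b* = 4, m* = 7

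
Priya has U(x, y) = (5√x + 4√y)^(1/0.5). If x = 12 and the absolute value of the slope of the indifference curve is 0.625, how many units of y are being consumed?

For CES with ρ = 0.5, MRS = (5/4)·√(y/x).
Setting (5/4)·√(y/12) = 0.625 gives √(y/12) = 0.5, so y/12 = 0.25 and y = 3.

y = 3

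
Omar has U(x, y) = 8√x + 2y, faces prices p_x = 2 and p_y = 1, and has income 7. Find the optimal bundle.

x* = 1, y* = 5

MU_x = 8/(2√x), MU_y = 2.
MRS = 8/(2√x) ÷ 2.
Tangency: set MRS = p_x/p_y = 2/1 = 2.
MRS depends only on x: 2/√x = 2 ⇒ √x = 2/2 = 1 ⇒ x* = 1.
From the budget, 1·y = 7 − 2·1 = 5, so y* = 5.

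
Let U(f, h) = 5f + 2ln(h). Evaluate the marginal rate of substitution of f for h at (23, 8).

MRS = 20

MU_f = 5, MU_h = 2/h.
MRS = 5 ÷ (2/h).
At (23, 8): MRS = 20.
So at (23, 8) the consumer would give up 20 units of h for one more unit of f.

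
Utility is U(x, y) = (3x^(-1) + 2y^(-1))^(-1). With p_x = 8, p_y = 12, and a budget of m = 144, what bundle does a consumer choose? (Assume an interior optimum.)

For CES with ρ = -1, MRS = (3/2)·(y/x)^2.
Tangency: set MRS = p_x/p_y = 8/12 = 2/3.
So (y/x)^2 = 4/9; taking the square root, y/x = 2/3, i.e. y = (2/3)·x.
Substitute into the budget 8·x + 12·y = 144: 16·x = 144, so x* = 9 and y* = (2/3)·9 = 6.

x* = 9, y* = 6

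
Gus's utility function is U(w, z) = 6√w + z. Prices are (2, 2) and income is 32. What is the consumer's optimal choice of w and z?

w* = 9, z* = 7

MU_w = 6/(2√w), MU_z = 1.
MRS = 6/(2√w) ÷ 1.
Tangency: set MRS = p_w/p_z = 2/2 = 1.
MRS depends only on w: 3/√w = 1 ⇒ √w = 3/1 = 3 ⇒ w* = 9.
From the budget, 2·z = 32 − 2·9 = 14, so z* = 7.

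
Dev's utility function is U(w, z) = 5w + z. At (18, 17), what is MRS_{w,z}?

MU_w = 5, MU_z = 1, so MRS = 5/1 = 5 at every bundle.
At (18, 17): MRS = 5.
That is, one extra unit of w is worth 5 units of z at the margin.

MRS = 5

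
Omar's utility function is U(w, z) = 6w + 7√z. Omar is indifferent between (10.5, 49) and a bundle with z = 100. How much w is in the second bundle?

U(10.5, 49) = 112.
Set U(w, 100) = 112 and solve.
With z = 100: √100 = 10, so 6w = 112 − 7·10 = 42 and w = 7.
Check: U(7, 100) = 112.

w = 7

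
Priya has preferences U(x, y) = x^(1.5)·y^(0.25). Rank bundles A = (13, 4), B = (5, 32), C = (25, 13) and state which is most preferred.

Evaluate utility at each bundle:
U(A) = 66.287.
U(B) = 26.591.
U(C) = 237.354.
Highest utility is C, so C ≻ A ≻ B.

Bundle C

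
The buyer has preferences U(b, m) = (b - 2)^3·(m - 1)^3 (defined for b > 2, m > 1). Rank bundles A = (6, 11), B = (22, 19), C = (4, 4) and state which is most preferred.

Bundle B

Evaluate utility at each bundle:
U(A) = 64000.
U(B) = 46656000.
U(C) = 216.
Highest utility is B, so B ≻ A ≻ C.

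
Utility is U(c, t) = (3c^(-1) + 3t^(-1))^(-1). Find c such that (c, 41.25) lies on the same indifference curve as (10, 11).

U depends on (c, t) only through S = 3c^(-1) + 3t^(-1), so equal utility means equal S. At (10, 11): S = 63/110.
With t = 41.25: 3·41.25^(-1) = 4/55, so 3c^(-1) = 63/110 − 4/55 = 0.5, i.e. c^(-1) = 1/6.
Hence c = 1/(1/6) = 6.
Check: U(6, 41.25) = 1.746.

c = 6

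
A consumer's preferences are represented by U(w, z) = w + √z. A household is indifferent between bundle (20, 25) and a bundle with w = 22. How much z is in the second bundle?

U(20, 25) = 25.
Set U(22, z) = 25 and solve.
With w = 22: √z = 25 − 22 = 3, so √z = 3 and z = 9.
Check: U(22, 9) = 25.

z = 9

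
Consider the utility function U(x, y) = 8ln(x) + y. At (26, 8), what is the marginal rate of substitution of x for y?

MRS = 4/13

MU_x = 8/x, MU_y = 1.
MRS = 8/x ÷ 1.
At (26, 8): MRS = 4/13.
So at (26, 8) the consumer would give up 4/13 units of y for one more unit of x.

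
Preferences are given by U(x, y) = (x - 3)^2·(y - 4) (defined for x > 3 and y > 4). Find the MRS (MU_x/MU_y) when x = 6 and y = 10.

MRS = 4

MU_x = 2·(x−3)·(y−4), MU_y = (x−3)^2.
MRS = (2/1)·(y−4)/(x−3).
At (6, 10): MRS = 4.
That is, one extra unit of x is worth 4 units of y at the margin.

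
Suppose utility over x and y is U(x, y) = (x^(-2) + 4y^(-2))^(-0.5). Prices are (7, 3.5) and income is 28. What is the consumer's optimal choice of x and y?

x* = 2, y* = 4

For CES with ρ = -2, MRS = (1/4)·(y/x)^3.
Tangency: set MRS = p_x/p_y = 7/3.5 = 2.
So (y/x)^3 = 8; taking the cube root, y/x = 2, i.e. y = 2·x.
Substitute into the budget 7·x + 3.5·y = 28: 14·x = 28, so x* = 2 and y* = 2·2 = 4.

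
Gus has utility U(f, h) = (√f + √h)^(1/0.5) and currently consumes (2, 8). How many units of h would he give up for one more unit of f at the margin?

MRS = 2

For CES with ρ = 0.5, MRS = √(h/f).
At (2, 8): MRS = 2.
The indifference curve has slope −2 at this bundle.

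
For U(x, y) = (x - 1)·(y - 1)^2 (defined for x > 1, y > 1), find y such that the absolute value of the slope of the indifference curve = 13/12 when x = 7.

MU_x = (y−1)^2, MU_y = 2·(x−1)·(y−1).
MRS = (1/2)·(y−1)/(x−1).
Substitute x = 7: MRS = (y − 1)/12. Setting this equal to 13/12 gives y − 1 = (13/12)·12 = 13, so y = 14.

y = 14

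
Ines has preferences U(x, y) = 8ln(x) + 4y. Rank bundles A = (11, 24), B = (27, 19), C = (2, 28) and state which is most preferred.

Bundle C

Evaluate utility at each bundle:
U(A) = 115.183.
U(B) = 102.367.
U(C) = 117.545.
Highest utility is C, so C ≻ A ≻ B.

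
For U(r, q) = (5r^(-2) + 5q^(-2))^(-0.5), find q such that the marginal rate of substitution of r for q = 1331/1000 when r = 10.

q = 11

For CES with ρ = -2, MRS = (q/r)^3.
Setting (q/10)^3 = 1331/1000 gives q/10 = 1.1 and q = 11.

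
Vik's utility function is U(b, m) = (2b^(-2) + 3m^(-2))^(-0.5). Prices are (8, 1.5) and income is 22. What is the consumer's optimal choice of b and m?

b* = 2, m* = 4

For CES with ρ = -2, MRS = (2/3)·(m/b)^3.
Tangency: set MRS = p_b/p_m = 8/1.5 = 16/3.
So (m/b)^3 = 8; taking the cube root, m/b = 2, i.e. m = 2·b.
Substitute into the budget 8·b + 1.5·m = 22: 11·b = 22, so b* = 2 and m* = 2·2 = 4.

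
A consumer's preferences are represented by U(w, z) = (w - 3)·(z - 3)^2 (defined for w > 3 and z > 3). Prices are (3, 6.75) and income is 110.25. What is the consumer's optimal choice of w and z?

MU_w = (z−3)^2, MU_z = 2·(w−3)·(z−3).
MRS = (1/2)·(z−3)/(w−3).
Tangency: set MRS = p_w/p_z = 3/6.75 = 4/9.
So (1/2)·(z − 3)/(w − 3) = 4/9, i.e. (z − 3) = (8/9)·(w − 3).
Rewrite the budget in excess-of-subsistence terms: 3·(w − 3) + 6.75·(z − 3) = 110.25 − 3·3 − 6.75·3 = 81.
Substituting, 9·(w − 3) = 81, so w − 3 = 9 and w* = 12.
Then z − 3 = (8/9)·9 = 8, so z* = 11.

w* = 12, z* = 11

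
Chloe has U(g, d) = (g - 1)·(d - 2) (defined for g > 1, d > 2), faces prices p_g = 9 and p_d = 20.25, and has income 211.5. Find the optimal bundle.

g* = 10, d* = 6

MU_g = (d−2), MU_d = (g−1).
MRS = (d−2)/(g−1).
Tangency: set MRS = p_g/p_d = 9/20.25 = 4/9.
So (d − 2)/(g − 1) = 4/9, i.e. (d − 2) = (4/9)·(g − 1).
Rewrite the budget in excess-of-subsistence terms: 9·(g − 1) + 20.25·(d − 2) = 211.5 − 9·1 − 20.25·2 = 162.
Substituting, 18·(g − 1) = 162, so g − 1 = 9 and g* = 10.
Then d − 2 = (4/9)·9 = 4, so d* = 6.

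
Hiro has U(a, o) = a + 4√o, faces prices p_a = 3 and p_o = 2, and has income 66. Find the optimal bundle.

a* = 16, o* = 9

MU_a = 1, MU_o = 4/(2√o).
MRS = 1 ÷ (4/(2√o)).
Tangency: set MRS = p_a/p_o = 3/2 = 1.5.
MRS depends only on o: 0.5·√o = 1.5 ⇒ √o = 1.5/0.5 = 3 ⇒ o* = 9.
From the budget, 3·a = 66 − 2·9 = 48, so a* = 16.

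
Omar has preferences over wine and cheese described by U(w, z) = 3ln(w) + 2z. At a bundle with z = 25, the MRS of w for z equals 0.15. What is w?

w = 10

MU_w = 3/w, MU_z = 2.
MRS = 3/w ÷ 2.
MRS depends only on w: 1.5/w = 0.15 ⇒ w = 1.5/0.15 = 10.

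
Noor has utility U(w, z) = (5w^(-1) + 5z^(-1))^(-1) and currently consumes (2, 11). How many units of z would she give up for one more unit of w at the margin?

For CES with ρ = -1, MRS = (z/w)^2.
At (2, 11): MRS = 30.25.
The indifference curve has slope −30.25 at this bundle.

MRS = 30.25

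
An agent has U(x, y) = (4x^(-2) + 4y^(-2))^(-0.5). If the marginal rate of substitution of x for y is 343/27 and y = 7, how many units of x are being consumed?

For CES with ρ = -2, MRS = (y/x)^3.
Setting (7/x)^3 = 343/27 gives 7/x = 7/3 and x = 3.

x = 3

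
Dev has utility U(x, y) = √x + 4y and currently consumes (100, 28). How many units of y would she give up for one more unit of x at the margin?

MRS = 1/80

MU_x = 1/(2√x), MU_y = 4.
MRS = 1/(2√x) ÷ 4.
At (100, 28): MRS = 1/80.
The indifference curve has slope −1/80 at this bundle.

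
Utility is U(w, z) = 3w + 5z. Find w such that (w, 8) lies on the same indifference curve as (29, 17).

U(29, 17) = 172.
Set U(w, 8) = 172 and solve.
3w + 5·8 = 172 ⇒ 3w = 132 ⇒ w = 44.
Check: U(44, 8) = 172.

w = 44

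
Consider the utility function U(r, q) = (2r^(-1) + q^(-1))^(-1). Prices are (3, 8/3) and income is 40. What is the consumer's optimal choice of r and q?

r* = 8, q* = 6

For CES with ρ = -1, MRS = (2/1)·(q/r)^2.
Tangency: set MRS = p_r/p_q = 3/(8/3) = 1.125.
So (q/r)^2 = 9/16; taking the square root, q/r = 0.75, i.e. q = 0.75·r.
Substitute into the budget 3·r + (8/3)·q = 40: 5·r = 40, so r* = 8 and q* = 0.75·8 = 6.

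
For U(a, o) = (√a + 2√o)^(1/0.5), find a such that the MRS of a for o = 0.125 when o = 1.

For CES with ρ = 0.5, MRS = (1/2)·√(o/a).
Setting (1/2)·√(1/a) = 0.125 gives √(1/a) = 0.25, so 1/a = 1/16 and a = 16.

a = 16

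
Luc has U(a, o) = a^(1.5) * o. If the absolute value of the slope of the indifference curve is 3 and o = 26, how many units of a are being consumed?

a = 13

MU_a = 1.5·√a·o and MU_o = a^(1.5).
MRS = MU_a/MU_o = (1.5)·o/a.
Substitute o = 26: MRS = 39/a. Setting 39/a = 3 gives a = 39/3 = 13.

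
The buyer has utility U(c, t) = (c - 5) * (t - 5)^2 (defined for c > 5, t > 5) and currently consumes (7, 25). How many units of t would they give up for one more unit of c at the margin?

MRS = 5

MU_c = (t−5)^2, MU_t = 2·(c−5)·(t−5).
MRS = (1/2)·(t−5)/(c−5).
At (7, 25): MRS = 5.
So at (7, 25) the consumer would give up 5 units of t for one more unit of c.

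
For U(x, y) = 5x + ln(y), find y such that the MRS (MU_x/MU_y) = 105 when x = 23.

y = 21

MU_x = 5, MU_y = 1/y.
MRS = 5 ÷ (1/y).
MRS depends only on y: 5·y = 105 ⇒ y = 105/5 = 21.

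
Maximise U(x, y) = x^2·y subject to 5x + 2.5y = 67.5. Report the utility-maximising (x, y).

x* = 9, y* = 9

MU_x = 2·x·y and MU_y = x^2.
MRS = MU_x/MU_y = (2/1)·y/x.
Tangency: set MRS = p_x/p_y = 5/2.5 = 2.
So (2/1)·y/x = 2, i.e. y = x.
Substitute into the budget 5·x + 2.5·y = 67.5: 7.5·x = 67.5, so x* = 9.
Then y* = 9.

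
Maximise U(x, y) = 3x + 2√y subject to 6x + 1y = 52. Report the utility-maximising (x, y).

MU_x = 3, MU_y = 2/(2√y).
MRS = 3 ÷ (2/(2√y)).
Tangency: set MRS = p_x/p_y = 6/1 = 6.
MRS depends only on y: 3·√y = 6 ⇒ √y = 6/3 = 2 ⇒ y* = 4.
From the budget, 6·x = 52 − 1·4 = 48, so x* = 8.

x* = 8, y* = 4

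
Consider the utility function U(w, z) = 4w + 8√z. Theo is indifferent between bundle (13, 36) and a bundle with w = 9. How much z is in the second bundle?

z = 64

U(13, 36) = 100.
Set U(9, z) = 100 and solve.
With w = 9: 8√z = 100 − 4·9 = 64, so √z = 8 and z = 64.
Check: U(9, 64) = 100.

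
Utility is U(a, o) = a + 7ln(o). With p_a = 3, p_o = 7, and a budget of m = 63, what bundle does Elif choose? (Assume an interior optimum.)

a* = 14, o* = 3

MU_a = 1, MU_o = 7/o.
MRS = 1 ÷ (7/o).
Tangency: set MRS = p_a/p_o = 3/7.
MRS depends only on o: (1/7)·o = 3/7 ⇒ o* = (3/7)/(1/7) = 3.
From the budget, 3·a = 63 − 7·3 = 42, so a* = 14.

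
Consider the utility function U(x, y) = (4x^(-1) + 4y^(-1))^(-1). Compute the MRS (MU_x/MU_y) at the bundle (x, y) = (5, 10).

MRS = 4

For CES with ρ = -1, MRS = (y/x)^2.
At (5, 10): MRS = 4.
That is, one extra unit of x is worth 4 units of y at the margin.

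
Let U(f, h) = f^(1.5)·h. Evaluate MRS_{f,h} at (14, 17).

MU_f = 1.5·√f·h and MU_h = f^(1.5).
MRS = MU_f/MU_h = (1.5)·h/f.
At (14, 17): MRS = 51/28.
The indifference curve has slope −51/28 at this bundle.

MRS = 51/28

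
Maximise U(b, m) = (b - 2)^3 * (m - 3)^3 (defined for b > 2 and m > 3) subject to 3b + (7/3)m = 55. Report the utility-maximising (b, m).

b* = 9, m* = 12

MU_b = 3·(b−2)^2·(m−3)^3, MU_m = 3·(b−2)^3·(m−3)^2.
MRS = (m−3)/(b−2).
Tangency: set MRS = p_b/p_m = 3/(7/3) = 9/7.
So (m − 3)/(b − 2) = 9/7, i.e. (m − 3) = (9/7)·(b − 2).
Rewrite the budget in excess-of-subsistence terms: 3·(b − 2) + (7/3)·(m − 3) = 55 − 3·2 − (7/3)·3 = 42.
Substituting, 6·(b − 2) = 42, so b − 2 = 7 and b* = 9.
Then m − 3 = (9/7)·7 = 9, so m* = 12.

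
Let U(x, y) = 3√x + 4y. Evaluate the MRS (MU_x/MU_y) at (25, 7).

MU_x = 3/(2√x), MU_y = 4.
MRS = 3/(2√x) ÷ 4.
At (25, 7): MRS = 3/40.
The indifference curve has slope −3/40 at this bundle.

MRS = 3/40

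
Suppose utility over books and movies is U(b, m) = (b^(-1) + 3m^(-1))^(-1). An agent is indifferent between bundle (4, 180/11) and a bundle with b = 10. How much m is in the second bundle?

m = 9

U depends on (b, m) only through S = b^(-1) + 3m^(-1), so equal utility means equal S. At (4, 180/11): S = 13/30.
With b = 10: 10^(-1) = 0.1, so 3m^(-1) = 13/30 − 0.1 = 1/3, i.e. m^(-1) = 1/9.
Hence m = 1/(1/9) = 9.
Check: U(10, 9) = 2.3077.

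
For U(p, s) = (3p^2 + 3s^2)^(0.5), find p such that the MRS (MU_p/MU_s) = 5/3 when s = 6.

For CES with ρ = 2, MRS = (s/p)^(-1).
Setting (6/p)^(-1) = 5/3 gives 6/p = 0.6 and p = 10.

p = 10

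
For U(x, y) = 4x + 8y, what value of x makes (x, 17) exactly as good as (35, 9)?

U(35, 9) = 212.
Set U(x, 17) = 212 and solve.
4x + 8·17 = 212 ⇒ 4x = 76 ⇒ x = 19.
Check: U(19, 17) = 212.

x = 19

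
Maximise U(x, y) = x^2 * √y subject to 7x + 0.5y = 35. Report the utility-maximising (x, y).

x* = 4, y* = 14

MU_x = 2·x·√y and MU_y = 0.5·x^2·y^(-0.5).
MRS = MU_x/MU_y = (4)·y/x.
Tangency: set MRS = p_x/p_y = 7/0.5 = 14.
So (4)·y/x = 14, i.e. y = 3.5·x.
Substitute into the budget 7·x + 0.5·y = 35: 8.75·x = 35, so x* = 4.
Then y* = 3.5·4 = 14.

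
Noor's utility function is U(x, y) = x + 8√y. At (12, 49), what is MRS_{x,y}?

MRS = 1.75

MU_x = 1, MU_y = 8/(2√y).
MRS = 1 ÷ (8/(2√y)).
At (12, 49): MRS = 1.75.
That is, one extra unit of x is worth 1.75 units of y at the margin.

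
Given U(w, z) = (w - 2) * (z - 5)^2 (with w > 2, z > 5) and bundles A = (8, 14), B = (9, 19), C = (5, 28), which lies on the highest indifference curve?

Evaluate utility at each bundle:
U(A) = 486.
U(B) = 1372.
U(C) = 1587.
Highest utility is C, so C ≻ B ≻ A.

Bundle C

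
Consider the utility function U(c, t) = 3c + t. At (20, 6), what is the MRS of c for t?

MRS = 3

MU_c = 3, MU_t = 1, so MRS = 3/1 = 3 at every bundle.
At (20, 6): MRS = 3.
The indifference curve has slope −3 at this bundle.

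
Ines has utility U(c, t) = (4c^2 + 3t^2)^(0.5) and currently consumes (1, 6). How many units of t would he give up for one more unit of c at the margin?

For CES with ρ = 2, MRS = (4/3)·(t/c)^(-1).
At (1, 6): MRS = 2/9.
The indifference curve has slope −2/9 at this bundle.

MRS = 2/9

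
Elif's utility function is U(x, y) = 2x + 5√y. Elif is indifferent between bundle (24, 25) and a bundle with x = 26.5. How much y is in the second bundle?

y = 16

U(24, 25) = 73.
Set U(26.5, y) = 73 and solve.
With x = 26.5: 5√y = 73 − 2·26.5 = 20, so √y = 4 and y = 16.
Check: U(26.5, 16) = 73.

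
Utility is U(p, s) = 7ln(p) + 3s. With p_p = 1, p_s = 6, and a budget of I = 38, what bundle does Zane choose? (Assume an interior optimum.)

p* = 14, s* = 4

MU_p = 7/p, MU_s = 3.
MRS = 7/p ÷ 3.
Tangency: set MRS = p_p/p_s = 1/6.
MRS depends only on p: (7/3)/p = 1/6 ⇒ p* = (7/3)/(1/6) = 14.
From the budget, 6·s = 38 − 1·14 = 24, so s* = 4.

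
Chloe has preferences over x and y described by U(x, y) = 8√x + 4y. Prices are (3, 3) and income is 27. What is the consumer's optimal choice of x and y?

MU_x = 8/(2√x), MU_y = 4.
MRS = 8/(2√x) ÷ 4.
Tangency: set MRS = p_x/p_y = 3/3 = 1.
MRS depends only on x: 1/√x = 1 ⇒ √x = 1/1 = 1 ⇒ x* = 1.
From the budget, 3·y = 27 − 3·1 = 24, so y* = 8.

x* = 1, y* = 8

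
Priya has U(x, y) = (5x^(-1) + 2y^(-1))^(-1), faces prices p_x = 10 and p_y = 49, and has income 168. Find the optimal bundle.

x* = 7, y* = 2

For CES with ρ = -1, MRS = (5/2)·(y/x)^2.
Tangency: set MRS = p_x/p_y = 10/49.
So (y/x)^2 = 4/49; taking the square root, y/x = 2/7, i.e. y = (2/7)·x.
Substitute into the budget 10·x + 49·y = 168: 24·x = 168, so x* = 7 and y* = (2/7)·7 = 2.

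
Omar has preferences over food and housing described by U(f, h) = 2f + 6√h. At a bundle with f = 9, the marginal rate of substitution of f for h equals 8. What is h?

h = 144

MU_f = 2, MU_h = 6/(2√h).
MRS = 2 ÷ (6/(2√h)).
MRS depends only on h: (2/3)·√h = 8 ⇒ √h = 8/(2/3) = 12 ⇒ h = 144.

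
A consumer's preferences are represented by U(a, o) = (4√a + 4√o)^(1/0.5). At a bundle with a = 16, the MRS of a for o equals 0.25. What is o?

For CES with ρ = 0.5, MRS = √(o/a).
Setting √(o/16) = 0.25 gives o/16 = 1/16 and o = 1.

o = 1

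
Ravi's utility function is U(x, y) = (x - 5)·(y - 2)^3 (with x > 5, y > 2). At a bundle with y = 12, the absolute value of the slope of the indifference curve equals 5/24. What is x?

x = 21

MU_x = (y−2)^3, MU_y = 3·(x−5)·(y−2)^2.
MRS = (1/3)·(y−2)/(x−5).
Substitute y = 12: MRS = (10/3)/(x − 5). Setting this equal to 5/24 gives x − 5 = (10/3)/(5/24) = 16, so x = 21.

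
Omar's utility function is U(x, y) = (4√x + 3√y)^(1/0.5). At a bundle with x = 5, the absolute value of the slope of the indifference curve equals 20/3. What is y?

y = 125

For CES with ρ = 0.5, MRS = (4/3)·√(y/x).
Setting (4/3)·√(y/5) = 20/3 gives √(y/5) = 5, so y/5 = 25 and y = 125.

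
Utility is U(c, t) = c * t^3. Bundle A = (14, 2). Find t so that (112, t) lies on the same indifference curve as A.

t = 1

U(14, 2) = 112.
Set U(112, t) = 112 and solve.
With c = 112: t^3 = 112/112 = 1; taking the cube root, t = 1.
Check: U(112, 1) = 112.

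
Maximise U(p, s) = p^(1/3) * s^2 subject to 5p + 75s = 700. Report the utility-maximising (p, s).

MU_p = 1/3·p^(-2/3)·s^2 and MU_s = 2·p^(1/3)·s.
MRS = MU_p/MU_s = (1/6)·s/p.
Tangency: set MRS = p_p/p_s = 5/75 = 1/15.
So (1/6)·s/p = 1/15, i.e. s = 0.4·p.
Substitute into the budget 5·p + 75·s = 700: 35·p = 700, so p* = 20.
Then s* = 0.4·20 = 8.

p* = 20, s* = 8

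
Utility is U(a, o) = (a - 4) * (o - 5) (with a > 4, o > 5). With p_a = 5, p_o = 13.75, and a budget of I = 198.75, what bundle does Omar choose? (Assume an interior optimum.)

a* = 15, o* = 9

MU_a = (o−5), MU_o = (a−4).
MRS = (o−5)/(a−4).
Tangency: set MRS = p_a/p_o = 5/13.75 = 4/11.
So (o − 5)/(a − 4) = 4/11, i.e. (o − 5) = (4/11)·(a − 4).
Rewrite the budget in excess-of-subsistence terms: 5·(a − 4) + 13.75·(o − 5) = 198.75 − 5·4 − 13.75·5 = 110.
Substituting, 10·(a − 4) = 110, so a − 4 = 11 and a* = 15.
Then o − 5 = (4/11)·11 = 4, so o* = 9.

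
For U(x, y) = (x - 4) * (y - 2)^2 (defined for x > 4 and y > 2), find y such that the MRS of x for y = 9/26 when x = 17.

MU_x = (y−2)^2, MU_y = 2·(x−4)·(y−2).
MRS = (1/2)·(y−2)/(x−4).
Substitute x = 17: MRS = (y − 2)/26. Setting this equal to 9/26 gives y − 2 = (9/26)·26 = 9, so y = 11.

y = 11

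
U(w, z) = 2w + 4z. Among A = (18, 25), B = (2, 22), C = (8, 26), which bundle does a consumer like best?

Evaluate utility at each bundle:
U(A) = 136.
U(B) = 92.
U(C) = 120.
Highest utility is A, so A ≻ C ≻ B.

Bundle A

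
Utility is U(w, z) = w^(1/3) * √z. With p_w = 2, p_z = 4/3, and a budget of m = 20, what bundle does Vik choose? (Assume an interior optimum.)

w* = 4, z* = 9

MU_w = 1/3·w^(-2/3)·√z and MU_z = 0.5·w^(1/3)·z^(-0.5).
MRS = MU_w/MU_z = (2/3)·z/w.
Tangency: set MRS = p_w/p_z = 2/(4/3) = 1.5.
So (2/3)·z/w = 1.5, i.e. z = 2.25·w.
Substitute into the budget 2·w + (4/3)·z = 20: 5·w = 20, so w* = 4.
Then z* = 2.25·4 = 9.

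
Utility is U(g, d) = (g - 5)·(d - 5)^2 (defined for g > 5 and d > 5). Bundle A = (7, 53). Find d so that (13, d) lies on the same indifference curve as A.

d = 29

U(7, 53) = 4608.
Set U(13, d) = 4608 and solve.
With g = 13: (13 − 5) = 8, so (d − 5)^2 = 4608/8 = 576.
Taking the square root (with d > 5): d − 5 = 24, so d = 29.
Check: U(13, 29) = 4608.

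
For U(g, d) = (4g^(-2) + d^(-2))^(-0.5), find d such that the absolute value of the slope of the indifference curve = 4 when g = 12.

For CES with ρ = -2, MRS = (4/1)·(d/g)^3.
Setting (4/1)·(d/12)^3 = 4 gives (d/12)^3 = 1, so d/12 = 1 and d = 12.

d = 12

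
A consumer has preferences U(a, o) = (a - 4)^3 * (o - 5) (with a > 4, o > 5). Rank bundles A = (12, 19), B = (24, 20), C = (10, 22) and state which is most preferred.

Evaluate utility at each bundle:
U(A) = 7168.
U(B) = 120000.
U(C) = 3672.
Highest utility is B, so B ≻ A ≻ C.

Bundle B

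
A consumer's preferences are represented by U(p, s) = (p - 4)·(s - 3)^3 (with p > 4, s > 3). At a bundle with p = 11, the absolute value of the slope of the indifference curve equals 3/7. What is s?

MU_p = (s−3)^3, MU_s = 3·(p−4)·(s−3)^2.
MRS = (1/3)·(s−3)/(p−4).
Substitute p = 11: MRS = (s − 3)/21. Setting this equal to 3/7 gives s − 3 = (3/7)·21 = 9, so s = 12.

s = 12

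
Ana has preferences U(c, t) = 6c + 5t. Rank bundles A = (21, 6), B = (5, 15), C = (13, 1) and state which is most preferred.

Evaluate utility at each bundle:
U(A) = 156.
U(B) = 105.
U(C) = 83.
Highest utility is A, so A ≻ B ≻ C.

Bundle A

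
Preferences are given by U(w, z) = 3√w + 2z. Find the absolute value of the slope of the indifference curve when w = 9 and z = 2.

MRS = 0.25

MU_w = 3/(2√w), MU_z = 2.
MRS = 3/(2√w) ÷ 2.
At (9, 2): MRS = 0.25.
The indifference curve has slope −0.25 at this bundle.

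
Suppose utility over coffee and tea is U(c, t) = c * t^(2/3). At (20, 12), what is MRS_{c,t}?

MU_c = t^(2/3) and MU_t = 2/3·c·t^(-1/3).
MRS = MU_c/MU_t = (1.5)·t/c.
At (20, 12): MRS = 0.9.
So at (20, 12) the consumer would give up 0.9 units of t for one more unit of c.

MRS = 0.9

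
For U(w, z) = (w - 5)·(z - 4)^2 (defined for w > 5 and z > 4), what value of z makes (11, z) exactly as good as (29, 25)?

z = 46

U(29, 25) = 10584.
Set U(11, z) = 10584 and solve.
With w = 11: (11 − 5) = 6, so (z − 4)^2 = 10584/6 = 1764.
Taking the square root (with z > 4): z − 4 = 42, so z = 46.
Check: U(11, 46) = 10584.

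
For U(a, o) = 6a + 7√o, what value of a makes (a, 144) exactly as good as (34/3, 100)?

U(34/3, 100) = 138.
Set U(a, 144) = 138 and solve.
With o = 144: √144 = 12, so 6a = 138 − 7·12 = 54 and a = 9.
Check: U(9, 144) = 138.

a = 9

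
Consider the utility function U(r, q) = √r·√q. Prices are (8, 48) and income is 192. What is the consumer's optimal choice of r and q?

r* = 12, q* = 2

MU_r = 0.5·r^(-0.5)·√q and MU_q = 0.5·√r·q^(-0.5).
MRS = MU_r/MU_q = q/r.
Tangency: set MRS = p_r/p_q = 8/48 = 1/6.
So q/r = 1/6, i.e. q = (1/6)·r.
Substitute into the budget 8·r + 48·q = 192: 16·r = 192, so r* = 12.
Then q* = (1/6)·12 = 2.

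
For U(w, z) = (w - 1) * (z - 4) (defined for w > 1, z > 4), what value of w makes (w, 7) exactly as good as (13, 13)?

w = 37

U(13, 13) = 108.
Set U(w, 7) = 108 and solve.
With z = 7: (7 − 4) = 3, so (w − 1) = 108/3 = 36.
So w = 1 + 36 = 37.
Check: U(37, 7) = 108.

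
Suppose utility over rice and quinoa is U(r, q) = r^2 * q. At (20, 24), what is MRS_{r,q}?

MU_r = 2·r·q and MU_q = r^2.
MRS = MU_r/MU_q = (2/1)·q/r.
At (20, 24): MRS = 2.4.
That is, one extra unit of r is worth 2.4 units of q at the margin.

MRS = 2.4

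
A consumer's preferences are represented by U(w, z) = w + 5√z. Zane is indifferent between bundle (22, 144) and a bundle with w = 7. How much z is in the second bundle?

U(22, 144) = 82.
Set U(7, z) = 82 and solve.
With w = 7: 5√z = 82 − 7 = 75, so √z = 15 and z = 225.
Check: U(7, 225) = 82.

z = 225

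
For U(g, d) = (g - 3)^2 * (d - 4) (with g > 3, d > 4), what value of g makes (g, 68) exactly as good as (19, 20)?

U(19, 20) = 4096.
Set U(g, 68) = 4096 and solve.
With d = 68: (68 − 4) = 64, so (g − 3)^2 = 4096/64 = 64.
Taking the square root (with g > 3): g − 3 = 8, so g = 11.
Check: U(11, 68) = 4096.

g = 11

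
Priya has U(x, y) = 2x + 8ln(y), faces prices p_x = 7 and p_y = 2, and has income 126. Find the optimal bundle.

MU_x = 2, MU_y = 8/y.
MRS = 2 ÷ (8/y).
Tangency: set MRS = p_x/p_y = 7/2 = 3.5.
MRS depends only on y: 0.25·y = 3.5 ⇒ y* = 3.5/0.25 = 14.
From the budget, 7·x = 126 − 2·14 = 98, so x* = 14.

x* = 14, y* = 14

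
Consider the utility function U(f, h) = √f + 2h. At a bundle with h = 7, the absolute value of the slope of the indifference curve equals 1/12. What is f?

MU_f = 1/(2√f), MU_h = 2.
MRS = 1/(2√f) ÷ 2.
MRS depends only on f: 0.25/√f = 1/12 ⇒ √f = 0.25/(1/12) = 3 ⇒ f = 9.

f = 9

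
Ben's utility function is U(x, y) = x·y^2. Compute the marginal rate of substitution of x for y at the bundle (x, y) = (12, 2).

MRS = 1/12

MU_x = y^2 and MU_y = 2·x·y.
MRS = MU_x/MU_y = (1/2)·y/x.
At (12, 2): MRS = 1/12.
So at (12, 2) the consumer would give up 1/12 units of y for one more unit of x.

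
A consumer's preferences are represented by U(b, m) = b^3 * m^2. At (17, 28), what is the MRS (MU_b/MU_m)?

MRS = 42/17

MU_b = 3·b^2·m^2 and MU_m = 2·b^3·m.
MRS = MU_b/MU_m = (3/2)·m/b.
At (17, 28): MRS = 42/17.
That is, one extra unit of b is worth 42/17 units of m at the margin.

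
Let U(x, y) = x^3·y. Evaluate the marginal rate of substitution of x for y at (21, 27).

MRS = 27/7

MU_x = 3·x^2·y and MU_y = x^3.
MRS = MU_x/MU_y = (3/1)·y/x.
At (21, 27): MRS = 27/7.
The indifference curve has slope −27/7 at this bundle.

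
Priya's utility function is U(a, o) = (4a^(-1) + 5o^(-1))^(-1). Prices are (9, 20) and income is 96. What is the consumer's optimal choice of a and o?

a* = 4, o* = 3

For CES with ρ = -1, MRS = (4/5)·(o/a)^2.
Tangency: set MRS = p_a/p_o = 9/20 = 0.45.
So (o/a)^2 = 9/16; taking the square root, o/a = 0.75, i.e. o = 0.75·a.
Substitute into the budget 9·a + 20·o = 96: 24·a = 96, so a* = 4 and o* = 0.75·4 = 3.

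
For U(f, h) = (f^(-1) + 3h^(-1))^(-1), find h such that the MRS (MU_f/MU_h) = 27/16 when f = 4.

For CES with ρ = -1, MRS = (1/3)·(h/f)^2.
Setting (1/3)·(h/4)^2 = 27/16 gives (h/4)^2 = 81/16, so h/4 = 2.25 and h = 9.

h = 9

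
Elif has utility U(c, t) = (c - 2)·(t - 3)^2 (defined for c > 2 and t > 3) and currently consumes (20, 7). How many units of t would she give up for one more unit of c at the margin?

MRS = 1/9

MU_c = (t−3)^2, MU_t = 2·(c−2)·(t−3).
MRS = (1/2)·(t−3)/(c−2).
At (20, 7): MRS = 1/9.
So at (20, 7) the consumer would give up 1/9 units of t for one more unit of c.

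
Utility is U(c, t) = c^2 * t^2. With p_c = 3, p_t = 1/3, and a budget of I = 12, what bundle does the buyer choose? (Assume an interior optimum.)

c* = 2, t* = 18

MU_c = 2·c·t^2 and MU_t = 2·c^2·t.
MRS = MU_c/MU_t = t/c.
Tangency: set MRS = p_c/p_t = 3/(1/3) = 9.
So t/c = 9, i.e. t = 9·c.
Substitute into the budget 3·c + (1/3)·t = 12: 6·c = 12, so c* = 2.
Then t* = 9·2 = 18.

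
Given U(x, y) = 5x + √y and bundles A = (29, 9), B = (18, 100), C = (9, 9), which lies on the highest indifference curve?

Bundle A

Evaluate utility at each bundle:
U(A) = 148.000.
U(B) = 100.000.
U(C) = 48.000.
Highest utility is A, so A ≻ B ≻ C.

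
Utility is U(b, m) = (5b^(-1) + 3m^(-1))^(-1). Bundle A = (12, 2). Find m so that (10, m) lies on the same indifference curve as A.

m = 36/17

U depends on (b, m) only through S = 5b^(-1) + 3m^(-1), so equal utility means equal S. At (12, 2): S = 23/12.
With b = 10: 5·10^(-1) = 0.5, so 3m^(-1) = 23/12 − 0.5 = 17/12, i.e. m^(-1) = 17/36.
Hence m = 1/(17/36) = 36/17.
Check: U(10, 36/17) = 0.5217.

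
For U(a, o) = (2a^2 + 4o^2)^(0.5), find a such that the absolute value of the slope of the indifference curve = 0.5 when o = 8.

a = 8

For CES with ρ = 2, MRS = (2/4)·(o/a)^(-1).
Setting (2/4)·(8/a)^(-1) = 0.5 gives (8/a)^(-1) = 1, so 8/a = 1 and a = 8.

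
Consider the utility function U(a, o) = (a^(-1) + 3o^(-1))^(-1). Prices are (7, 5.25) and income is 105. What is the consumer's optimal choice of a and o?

For CES with ρ = -1, MRS = (1/3)·(o/a)^2.
Tangency: set MRS = p_a/p_o = 7/5.25 = 4/3.
So (o/a)^2 = 4; taking the square root, o/a = 2, i.e. o = 2·a.
Substitute into the budget 7·a + 5.25·o = 105: 17.5·a = 105, so a* = 6 and o* = 2·6 = 12.

a* = 6, o* = 12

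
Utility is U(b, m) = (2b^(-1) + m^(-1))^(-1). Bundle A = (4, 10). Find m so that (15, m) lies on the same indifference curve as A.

U depends on (b, m) only through S = 2b^(-1) + m^(-1), so equal utility means equal S. At (4, 10): S = 0.6.
With b = 15: 2·15^(-1) = 2/15, so m^(-1) = 0.6 − 2/15 = 7/15.
Hence m = 1/(7/15) = 15/7.
Check: U(15, 15/7) = 1.6667.

m = 15/7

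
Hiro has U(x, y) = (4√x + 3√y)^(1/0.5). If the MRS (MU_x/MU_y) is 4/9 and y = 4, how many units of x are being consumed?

For CES with ρ = 0.5, MRS = (4/3)·√(y/x).
Setting (4/3)·√(4/x) = 4/9 gives √(4/x) = 1/3, so 4/x = 1/9 and x = 36.

x = 36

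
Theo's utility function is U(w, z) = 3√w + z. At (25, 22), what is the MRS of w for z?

MU_w = 3/(2√w), MU_z = 1.
MRS = 3/(2√w) ÷ 1.
At (25, 22): MRS = 0.3.
That is, one extra unit of w is worth 0.3 units of z at the margin.

MRS = 0.3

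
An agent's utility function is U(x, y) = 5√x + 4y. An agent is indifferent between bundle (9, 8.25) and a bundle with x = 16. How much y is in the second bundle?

U(9, 8.25) = 48.
Set U(16, y) = 48 and solve.
With x = 16: √16 = 4, so 4y = 48 − 5·4 = 28 and y = 7.
Check: U(16, 7) = 48.

y = 7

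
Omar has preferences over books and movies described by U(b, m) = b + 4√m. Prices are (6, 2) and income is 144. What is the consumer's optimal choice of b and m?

b* = 12, m* = 36

MU_b = 1, MU_m = 4/(2√m).
MRS = 1 ÷ (4/(2√m)).
Tangency: set MRS = p_b/p_m = 6/2 = 3.
MRS depends only on m: 0.5·√m = 3 ⇒ √m = 3/0.5 = 6 ⇒ m* = 36.
From the budget, 6·b = 144 − 2·36 = 72, so b* = 12.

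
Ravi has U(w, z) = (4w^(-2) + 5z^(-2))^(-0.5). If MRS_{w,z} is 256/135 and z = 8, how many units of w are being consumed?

w = 6

For CES with ρ = -2, MRS = (4/5)·(z/w)^3.
Setting (4/5)·(8/w)^3 = 256/135 gives (8/w)^3 = 64/27, so 8/w = 4/3 and w = 6.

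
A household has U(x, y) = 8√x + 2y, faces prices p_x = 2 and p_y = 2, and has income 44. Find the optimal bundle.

x* = 4, y* = 18

MU_x = 8/(2√x), MU_y = 2.
MRS = 8/(2√x) ÷ 2.
Tangency: set MRS = p_x/p_y = 2/2 = 1.
MRS depends only on x: 2/√x = 1 ⇒ √x = 2/1 = 2 ⇒ x* = 4.
From the budget, 2·y = 44 − 2·4 = 36, so y* = 18.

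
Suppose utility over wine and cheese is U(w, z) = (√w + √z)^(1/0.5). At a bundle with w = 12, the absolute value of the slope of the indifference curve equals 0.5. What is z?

z = 3

For CES with ρ = 0.5, MRS = √(z/w).
Setting √(z/12) = 0.5 gives z/12 = 0.25 and z = 3.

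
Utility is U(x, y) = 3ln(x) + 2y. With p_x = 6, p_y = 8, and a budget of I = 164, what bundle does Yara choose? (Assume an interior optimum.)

x* = 2, y* = 19

MU_x = 3/x, MU_y = 2.
MRS = 3/x ÷ 2.
Tangency: set MRS = p_x/p_y = 6/8 = 0.75.
MRS depends only on x: 1.5/x = 0.75 ⇒ x* = 1.5/0.75 = 2.
From the budget, 8·y = 164 − 6·2 = 152, so y* = 19.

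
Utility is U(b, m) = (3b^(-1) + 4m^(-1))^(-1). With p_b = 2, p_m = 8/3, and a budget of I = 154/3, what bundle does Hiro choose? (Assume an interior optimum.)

For CES with ρ = -1, MRS = (3/4)·(m/b)^2.
Tangency: set MRS = p_b/p_m = 2/(8/3) = 0.75.
So (m/b)^2 = 1; taking the square root, m/b = 1, i.e. m = b.
Substitute into the budget 2·b + (8/3)·m = 154/3: (14/3)·b = 154/3, so b* = 11 and m* = 11.

b* = 11, m* = 11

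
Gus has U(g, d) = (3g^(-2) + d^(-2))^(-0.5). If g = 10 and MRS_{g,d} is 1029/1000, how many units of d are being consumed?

d = 7

For CES with ρ = -2, MRS = (3/1)·(d/g)^3.
Setting (3/1)·(d/10)^3 = 1029/1000 gives (d/10)^3 = 343/1000, so d/10 = 0.7 and d = 7.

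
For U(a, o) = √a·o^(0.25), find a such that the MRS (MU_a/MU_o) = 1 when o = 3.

MU_a = 0.5·a^(-0.5)·o^(0.25) and MU_o = 0.25·√a·o^(-0.75).
MRS = MU_a/MU_o = (2)·o/a.
Substitute o = 3: MRS = 6/a. Setting 6/a = 1 gives a = 6/1 = 6.

a = 6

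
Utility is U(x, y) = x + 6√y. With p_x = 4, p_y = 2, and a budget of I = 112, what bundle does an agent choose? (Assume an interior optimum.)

MU_x = 1, MU_y = 6/(2√y).
MRS = 1 ÷ (6/(2√y)).
Tangency: set MRS = p_x/p_y = 4/2 = 2.
MRS depends only on y: (1/3)·√y = 2 ⇒ √y = 2/(1/3) = 6 ⇒ y* = 36.
From the budget, 4·x = 112 − 2·36 = 40, so x* = 10.

x* = 10, y* = 36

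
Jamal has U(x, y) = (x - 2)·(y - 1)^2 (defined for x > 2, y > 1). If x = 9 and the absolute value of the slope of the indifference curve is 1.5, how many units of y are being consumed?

MU_x = (y−1)^2, MU_y = 2·(x−2)·(y−1).
MRS = (1/2)·(y−1)/(x−2).
Substitute x = 9: MRS = (y − 1)/14. Setting this equal to 1.5 gives y − 1 = 1.5·14 = 21, so y = 22.

y = 22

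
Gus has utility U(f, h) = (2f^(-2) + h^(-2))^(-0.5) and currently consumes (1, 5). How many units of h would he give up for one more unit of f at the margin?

MRS = 250

For CES with ρ = -2, MRS = (2/1)·(h/f)^3.
At (1, 5): MRS = 250.
That is, one extra unit of f is worth 250 units of h at the margin.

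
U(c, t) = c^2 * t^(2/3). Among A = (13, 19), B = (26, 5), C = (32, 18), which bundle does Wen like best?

Evaluate utility at each bundle:
U(A) = 1203.342.
U(B) = 1976.636.
U(C) = 7033.124.
Highest utility is C, so C ≻ B ≻ A.

Bundle C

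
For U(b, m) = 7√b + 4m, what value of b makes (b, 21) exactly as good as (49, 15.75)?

b = 16

U(49, 15.75) = 112.
Set U(b, 21) = 112 and solve.
With m = 21: 7√b = 112 − 4·21 = 28, so √b = 4 and b = 16.
Check: U(16, 21) = 112.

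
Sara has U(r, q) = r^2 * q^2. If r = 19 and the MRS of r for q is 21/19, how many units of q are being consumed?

MU_r = 2·r·q^2 and MU_q = 2·r^2·q.
MRS = MU_r/MU_q = q/r.
Substitute r = 19: MRS = q/19. Setting q/19 = 21/19 gives q = (21/19)·19 = 21.

q = 21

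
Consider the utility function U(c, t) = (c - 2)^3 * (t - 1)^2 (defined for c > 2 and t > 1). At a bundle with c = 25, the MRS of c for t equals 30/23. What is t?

t = 21

MU_c = 3·(c−2)^2·(t−1)^2, MU_t = 2·(c−2)^3·(t−1).
MRS = (3/2)·(t−1)/(c−2).
Substitute c = 25: MRS = (t − 1)/(46/3). Setting this equal to 30/23 gives t − 1 = (30/23)·(46/3) = 20, so t = 21.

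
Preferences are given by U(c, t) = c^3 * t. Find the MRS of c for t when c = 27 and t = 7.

MU_c = 3·c^2·t and MU_t = c^3.
MRS = MU_c/MU_t = (3/1)·t/c.
At (27, 7): MRS = 7/9.
The indifference curve has slope −7/9 at this bundle.

MRS = 7/9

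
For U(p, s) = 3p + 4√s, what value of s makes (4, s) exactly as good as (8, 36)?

s = 81

U(8, 36) = 48.
Set U(4, s) = 48 and solve.
With p = 4: 4√s = 48 − 3·4 = 36, so √s = 9 and s = 81.
Check: U(4, 81) = 48.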